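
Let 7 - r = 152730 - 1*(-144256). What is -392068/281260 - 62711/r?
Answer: -24699466678/20882078385 ≈ -1.1828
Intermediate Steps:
r = -296979 (r = 7 - (152730 - 1*(-144256)) = 7 - (152730 + 144256) = 7 - 1*296986 = 7 - 296986 = -296979)
-392068/281260 - 62711/r = -392068/281260 - 62711/(-296979) = -392068*1/281260 - 62711*(-1/296979) = -98017/70315 + 62711/296979 = -24699466678/20882078385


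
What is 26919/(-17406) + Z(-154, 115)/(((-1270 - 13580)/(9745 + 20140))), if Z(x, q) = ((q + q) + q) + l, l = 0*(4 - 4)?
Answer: -66615283/95733 ≈ -695.84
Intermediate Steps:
l = 0 (l = 0*0 = 0)
Z(x, q) = 3*q (Z(x, q) = ((q + q) + q) + 0 = (2*q + q) + 0 = 3*q + 0 = 3*q)
26919/(-17406) + Z(-154, 115)/(((-1270 - 13580)/(9745 + 20140))) = 26919/(-17406) + (3*115)/(((-1270 - 13580)/(9745 + 20140))) = 26919*(-1/17406) + 345/((-14850/29885)) = -2991/1934 + 345/((-14850*1/29885)) = -2991/1934 + 345/(-2970/5977) = -2991/1934 + 345*(-5977/2970) = -2991/1934 - 137471/198 = -66615283/95733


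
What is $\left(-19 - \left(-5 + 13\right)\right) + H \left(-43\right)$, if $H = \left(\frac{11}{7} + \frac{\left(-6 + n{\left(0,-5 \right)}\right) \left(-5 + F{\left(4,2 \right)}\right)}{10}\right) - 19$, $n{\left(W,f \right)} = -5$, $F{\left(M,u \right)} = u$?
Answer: $\frac{40637}{70} \approx 580.53$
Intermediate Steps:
$H = - \frac{989}{70}$ ($H = \left(\frac{11}{7} + \frac{\left(-6 - 5\right) \left(-5 + 2\right)}{10}\right) - 19 = \left(11 \cdot \frac{1}{7} + \left(-11\right) \left(-3\right) \frac{1}{10}\right) - 19 = \left(\frac{11}{7} + 33 \cdot \frac{1}{10}\right) - 19 = \left(\frac{11}{7} + \frac{33}{10}\right) - 19 = \frac{341}{70} - 19 = - \frac{989}{70} \approx -14.129$)
$\left(-19 - \left(-5 + 13\right)\right) + H \left(-43\right) = \left(-19 - \left(-5 + 13\right)\right) - - \frac{42527}{70} = \left(-19 - 8\right) + \frac{42527}{70} = -27 + \frac{42527}{70} = \frac{40637}{70}$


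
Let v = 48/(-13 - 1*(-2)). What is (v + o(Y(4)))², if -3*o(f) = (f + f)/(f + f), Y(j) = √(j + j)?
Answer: 24025/1089 ≈ 22.062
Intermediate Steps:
Y(j) = √2*√j (Y(j) = √(2*j) = √2*√j)
o(f) = -⅓ (o(f) = -(f + f)/(3*(f + f)) = -2*f/(3*(2*f)) = -2*f*1/(2*f)/3 = -⅓*1 = -⅓)
v = -48/11 (v = 48/(-13 + 2) = 48/(-11) = 48*(-1/11) = -48/11 ≈ -4.3636)
(v + o(Y(4)))² = (-48/11 - ⅓)² = (-155/33)² = 24025/1089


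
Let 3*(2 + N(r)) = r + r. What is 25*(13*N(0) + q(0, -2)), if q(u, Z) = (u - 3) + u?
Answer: -725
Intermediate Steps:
N(r) = -2 + 2*r/3 (N(r) = -2 + (r + r)/3 = -2 + (2*r)/3 = -2 + 2*r/3)
q(u, Z) = -3 + 2*u (q(u, Z) = (-3 + u) + u = -3 + 2*u)
25*(13*N(0) + q(0, -2)) = 25*(13*(-2 + (⅔)*0) + (-3 + 2*0)) = 25*(13*(-2 + 0) + (-3 + 0)) = 25*(13*(-2) - 3) = 25*(-26 - 3) = 25*(-29) = -725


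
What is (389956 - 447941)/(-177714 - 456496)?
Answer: 11597/126842 ≈ 0.091429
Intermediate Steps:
(389956 - 447941)/(-177714 - 456496) = -57985/(-634210) = -57985*(-1/634210) = 11597/126842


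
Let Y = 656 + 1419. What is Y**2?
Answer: 4305625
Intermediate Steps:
Y = 2075
Y**2 = 2075**2 = 4305625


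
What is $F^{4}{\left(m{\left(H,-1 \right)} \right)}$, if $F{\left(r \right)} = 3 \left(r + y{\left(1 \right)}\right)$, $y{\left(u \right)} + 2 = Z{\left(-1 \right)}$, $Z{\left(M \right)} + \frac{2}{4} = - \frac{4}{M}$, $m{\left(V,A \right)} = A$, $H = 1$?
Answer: $\frac{81}{16} \approx 5.0625$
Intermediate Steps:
$Z{\left(M \right)} = - \frac{1}{2} - \frac{4}{M}$
$y{\left(u \right)} = \frac{3}{2}$ ($y{\left(u \right)} = -2 + \frac{-8 - -1}{2 \left(-1\right)} = -2 + \frac{1}{2} \left(-1\right) \left(-8 + 1\right) = -2 + \frac{1}{2} \left(-1\right) \left(-7\right) = -2 + \frac{7}{2} = \frac{3}{2}$)
$F{\left(r \right)} = \frac{9}{2} + 3 r$ ($F{\left(r \right)} = 3 \left(r + \frac{3}{2}\right) = 3 \left(\frac{3}{2} + r\right) = \frac{9}{2} + 3 r$)
$F^{4}{\left(m{\left(H,-1 \right)} \right)} = \left(\frac{9}{2} + 3 \left(-1\right)\right)^{4} = \left(\frac{9}{2} - 3\right)^{4} = \left(\frac{3}{2}\right)^{4} = \frac{81}{16}$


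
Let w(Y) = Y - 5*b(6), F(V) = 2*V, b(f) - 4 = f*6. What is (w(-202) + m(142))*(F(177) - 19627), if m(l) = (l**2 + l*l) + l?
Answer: -772230564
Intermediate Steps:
b(f) = 4 + 6*f (b(f) = 4 + f*6 = 4 + 6*f)
m(l) = l + 2*l**2 (m(l) = (l**2 + l**2) + l = 2*l**2 + l = l + 2*l**2)
w(Y) = -200 + Y (w(Y) = Y - 5*(4 + 6*6) = Y - 5*(4 + 36) = Y - 5*40 = Y - 200 = -200 + Y)
(w(-202) + m(142))*(F(177) - 19627) = ((-200 - 202) + 142*(1 + 2*142))*(2*177 - 19627) = (-402 + 142*(1 + 284))*(354 - 19627) = (-402 + 142*285)*(-19273) = (-402 + 40470)*(-19273) = 40068*(-19273) = -772230564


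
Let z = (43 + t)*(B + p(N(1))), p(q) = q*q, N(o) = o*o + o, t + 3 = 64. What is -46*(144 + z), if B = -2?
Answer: -16192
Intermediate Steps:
t = 61 (t = -3 + 64 = 61)
N(o) = o + o² (N(o) = o² + o = o + o²)
p(q) = q²
z = 208 (z = (43 + 61)*(-2 + (1*(1 + 1))²) = 104*(-2 + (1*2)²) = 104*(-2 + 2²) = 104*(-2 + 4) = 104*2 = 208)
-46*(144 + z) = -46*(144 + 208) = -46*352 = -16192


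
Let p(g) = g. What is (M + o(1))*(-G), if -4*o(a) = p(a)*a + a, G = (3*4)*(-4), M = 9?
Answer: 408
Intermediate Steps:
G = -48 (G = 12*(-4) = -48)
o(a) = -a/4 - a²/4 (o(a) = -(a*a + a)/4 = -(a² + a)/4 = -(a + a²)/4 = -a/4 - a²/4)
(M + o(1))*(-G) = (9 - ¼*1*(1 + 1))*(-1*(-48)) = (9 - ¼*1*2)*48 = (9 - ½)*48 = (17/2)*48 = 408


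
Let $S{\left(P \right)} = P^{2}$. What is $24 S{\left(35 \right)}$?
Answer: $29400$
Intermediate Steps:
$24 S{\left(35 \right)} = 24 \cdot 35^{2} = 24 \cdot 1225 = 29400$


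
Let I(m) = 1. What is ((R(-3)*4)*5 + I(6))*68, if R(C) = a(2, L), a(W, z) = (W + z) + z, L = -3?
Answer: -5372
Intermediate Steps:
a(W, z) = W + 2*z
R(C) = -4 (R(C) = 2 + 2*(-3) = 2 - 6 = -4)
((R(-3)*4)*5 + I(6))*68 = (-4*4*5 + 1)*68 = (-16*5 + 1)*68 = (-80 + 1)*68 = -79*68 = -5372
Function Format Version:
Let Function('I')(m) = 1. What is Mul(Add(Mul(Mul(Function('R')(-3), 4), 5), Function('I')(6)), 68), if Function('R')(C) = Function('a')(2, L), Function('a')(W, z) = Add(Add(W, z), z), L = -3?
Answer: -5372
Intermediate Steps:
Function('a')(W, z) = Add(W, Mul(2, z))
Function('R')(C) = -4 (Function('R')(C) = Add(2, Mul(2, -3)) = Add(2, -6) = -4)
Mul(Add(Mul(Mul(Function('R')(-3), 4), 5), Function('I')(6)), 68) = Mul(Add(Mul(Mul(-4, 4), 5), 1), 68) = Mul(Add(Mul(-16, 5), 1), 68) = Mul(Add(-80, 1), 68) = Mul(-79, 68) = -5372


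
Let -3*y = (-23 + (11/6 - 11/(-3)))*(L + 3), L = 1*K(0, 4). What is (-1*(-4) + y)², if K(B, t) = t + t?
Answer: 167281/36 ≈ 4646.7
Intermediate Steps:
K(B, t) = 2*t
L = 8 (L = 1*(2*4) = 1*8 = 8)
y = 385/6 (y = -(-23 + (11/6 - 11/(-3)))*(8 + 3)/3 = -(-23 + (11*(⅙) - 11*(-⅓)))*11/3 = -(-23 + (11/6 + 11/3))*11/3 = -(-23 + 11/2)*11/3 = -(-35)*11/6 = -⅓*(-385/2) = 385/6 ≈ 64.167)
(-1*(-4) + y)² = (-1*(-4) + 385/6)² = (4 + 385/6)² = (409/6)² = 167281/36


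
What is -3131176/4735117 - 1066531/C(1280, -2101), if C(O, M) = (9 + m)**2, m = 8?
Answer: -5051053978991/1368448813 ≈ -3691.1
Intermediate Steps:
C(O, M) = 289 (C(O, M) = (9 + 8)**2 = 17**2 = 289)
-3131176/4735117 - 1066531/C(1280, -2101) = -3131176/4735117 - 1066531/289 = -5051053978991/1368448813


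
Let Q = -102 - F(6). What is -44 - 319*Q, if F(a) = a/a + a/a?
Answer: 33132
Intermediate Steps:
F(a) = 2 (F(a) = 1 + 1 = 2)
Q = -104 (Q = -102 - 1*2 = -102 - 2 = -104)
-44 - 319*Q = -44 - 319*(-104) = -44 + 33176 = 33132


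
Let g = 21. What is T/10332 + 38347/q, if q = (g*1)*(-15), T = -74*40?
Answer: -175103/1435 ≈ -122.02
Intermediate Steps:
T = -2960
q = -315 (q = (21*1)*(-15) = 21*(-15) = -315)
T/10332 + 38347/q = -2960/10332 + 38347/(-315) = -2960*1/10332 + 38347*(-1/315) = -740/2583 - 38347/315 = -175103/1435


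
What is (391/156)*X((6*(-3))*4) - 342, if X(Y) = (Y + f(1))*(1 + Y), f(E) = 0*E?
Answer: 162120/13 ≈ 12471.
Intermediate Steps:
f(E) = 0
X(Y) = Y*(1 + Y) (X(Y) = (Y + 0)*(1 + Y) = Y*(1 + Y))
(391/156)*X((6*(-3))*4) - 342 = (391/156)*(((6*(-3))*4)*(1 + (6*(-3))*4)) - 342 = (391*(1/156))*((-18*4)*(1 - 18*4)) - 342 = 391*(-72*(1 - 72))/156 - 342 = 391*(-72*(-71))/156 - 342 = (391/156)*5112 - 342 = 166566/13 - 342 = 162120/13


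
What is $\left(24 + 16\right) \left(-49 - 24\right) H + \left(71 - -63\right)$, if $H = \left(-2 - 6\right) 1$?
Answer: $23494$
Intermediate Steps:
$H = -8$ ($H = \left(-8\right) 1 = -8$)
$\left(24 + 16\right) \left(-49 - 24\right) H + \left(71 - -63\right) = \left(24 + 16\right) \left(-49 - 24\right) \left(-8\right) + \left(71 - -63\right) = 40 \left(-73\right) \left(-8\right) + \left(71 + 63\right) = \left(-2920\right) \left(-8\right) + 134 = 23360 + 134 = 23494$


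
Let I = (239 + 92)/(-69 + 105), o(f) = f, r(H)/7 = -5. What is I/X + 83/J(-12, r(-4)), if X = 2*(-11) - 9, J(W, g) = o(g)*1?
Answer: -104213/39060 ≈ -2.6680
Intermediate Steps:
r(H) = -35 (r(H) = 7*(-5) = -35)
J(W, g) = g (J(W, g) = g*1 = g)
I = 331/36 ≈ 9.1944
X = -31 (X = -22 - 9 = -31)
I/X + 83/J(-12, r(-4)) = (331/36)/(-31) + 83/(-35) = (331/36)*(-1/31) + 83*(-1/35) = -331/1116 - 83/35 = -104213/39060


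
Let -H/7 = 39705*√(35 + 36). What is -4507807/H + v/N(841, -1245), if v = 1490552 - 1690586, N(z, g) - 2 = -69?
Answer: 200034/67 + 4507807*√71/19733385 ≈ 2987.5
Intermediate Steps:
N(z, g) = -67 (N(z, g) = 2 - 69 = -67)
H = -277935*√71 (H = -277935*√(35 + 36) = -277935*√71 ≈ -2.3419e+6)
v = -200034
-4507807/H + v/N(841, -1245) = -4507807*(-√71/19733385) - 200034/(-67) = -(-4507807)*√71/19733385 - 200034*(-1/67) = 4507807*√71/19733385 + 200034/67 = 200034/67 + 4507807*√71/19733385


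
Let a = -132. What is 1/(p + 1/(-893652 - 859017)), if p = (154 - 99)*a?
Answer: -1752669/12724376941 ≈ -0.00013774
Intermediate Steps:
p = -7260 (p = (154 - 99)*(-132) = 55*(-132) = -7260)
1/(p + 1/(-893652 - 859017)) = 1/(-7260 + 1/(-893652 - 859017)) = 1/(-7260 + 1/(-1752669)) = 1/(-7260 - 1/1752669) = 1/(-12724376941/1752669) = -1752669/12724376941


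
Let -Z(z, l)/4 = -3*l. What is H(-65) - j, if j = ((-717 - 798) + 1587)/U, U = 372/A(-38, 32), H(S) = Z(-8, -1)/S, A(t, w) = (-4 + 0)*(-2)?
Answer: -2748/2015 ≈ -1.3638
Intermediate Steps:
A(t, w) = 8 (A(t, w) = -4*(-2) = 8)
Z(z, l) = 12*l (Z(z, l) = -(-12)*l = 12*l)
H(S) = -12/S (H(S) = (12*(-1))/S = -12/S)
U = 93/2 (U = 372/8 = 372*(1/8) = 93/2 ≈ 46.500)
j = 48/31 (j = ((-717 - 798) + 1587)/(93/2) = (-1515 + 1587)*(2/93) = 72*(2/93) = 48/31 ≈ 1.5484)
H(-65) - j = -12/(-65) - 1*48/31 = -12*(-1/65) - 48/31 = 12/65 - 48/31 = -2748/2015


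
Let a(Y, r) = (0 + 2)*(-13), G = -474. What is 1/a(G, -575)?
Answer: -1/26 ≈ -0.038462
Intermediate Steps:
a(Y, r) = -26 (a(Y, r) = 2*(-13) = -26)
1/a(G, -575) = 1/(-26) = -1/26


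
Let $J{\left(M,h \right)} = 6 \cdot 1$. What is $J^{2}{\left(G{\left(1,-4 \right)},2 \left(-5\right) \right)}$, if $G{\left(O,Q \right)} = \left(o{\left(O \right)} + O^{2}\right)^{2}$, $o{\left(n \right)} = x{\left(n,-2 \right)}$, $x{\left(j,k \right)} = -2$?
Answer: $36$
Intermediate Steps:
$o{\left(n \right)} = -2$
$G{\left(O,Q \right)} = \left(-2 + O^{2}\right)^{2}$
$J{\left(M,h \right)} = 6$
$J^{2}{\left(G{\left(1,-4 \right)},2 \left(-5\right) \right)} = 6^{2} = 36$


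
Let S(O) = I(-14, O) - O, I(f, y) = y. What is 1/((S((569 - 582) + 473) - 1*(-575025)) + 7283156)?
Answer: 1/7858181 ≈ 1.2726e-7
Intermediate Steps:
S(O) = 0 (S(O) = O - O = 0)
1/((S((569 - 582) + 473) - 1*(-575025)) + 7283156) = 1/((0 - 1*(-575025)) + 7283156) = 1/((0 + 575025) + 7283156) = 1/(575025 + 7283156) = 1/7858181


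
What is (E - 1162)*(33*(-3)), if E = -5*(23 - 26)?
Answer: 113553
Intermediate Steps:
E = 15 (E = -5*(-3) = 15)
(E - 1162)*(33*(-3)) = (15 - 1162)*(33*(-3)) = -1147*(-99) = 113553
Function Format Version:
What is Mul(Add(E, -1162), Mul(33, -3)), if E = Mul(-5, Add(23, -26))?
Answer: 113553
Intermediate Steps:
E = 15 (E = Mul(-5, -3) = 15)
Mul(Add(E, -1162), Mul(33, -3)) = Mul(Add(15, -1162), Mul(33, -3)) = Mul(-1147, -99) = 113553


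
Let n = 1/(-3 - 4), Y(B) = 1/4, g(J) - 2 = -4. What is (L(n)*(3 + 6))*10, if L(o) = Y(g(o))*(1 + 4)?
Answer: 225/2 ≈ 112.50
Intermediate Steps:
g(J) = -2 (g(J) = 2 - 4 = -2)
Y(B) = ¼
n = -⅐ (n = 1/(-7) = -⅐ ≈ -0.14286)
L(o) = 5/4 (L(o) = (1 + 4)/4 = (¼)*5 = 5/4)
(L(n)*(3 + 6))*10 = (5*(3 + 6)/4)*10 = ((5/4)*9)*10 = (45/4)*10 = 225/2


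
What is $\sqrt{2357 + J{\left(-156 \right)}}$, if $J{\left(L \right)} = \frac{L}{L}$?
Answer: $3 \sqrt{262} \approx 48.559$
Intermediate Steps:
$J{\left(L \right)} = 1$
$\sqrt{2357 + J{\left(-156 \right)}} = \sqrt{2357 + 1} = \sqrt{2358} = 3 \sqrt{262}$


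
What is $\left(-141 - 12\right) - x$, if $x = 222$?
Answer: $-375$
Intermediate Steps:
$\left(-141 - 12\right) - x = \left(-141 - 12\right) - 222 = -153 - 222 = -375$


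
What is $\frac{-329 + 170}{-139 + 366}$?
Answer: $- \frac{159}{227} \approx -0.70044$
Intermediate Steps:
$\frac{-329 + 170}{-139 + 366} = - \frac{159}{227}$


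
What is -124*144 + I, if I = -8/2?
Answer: -17860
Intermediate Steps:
I = -4 (I = -8*1/2 = -4)
-124*144 + I = -124*144 - 4 = -17856 - 4 = -17860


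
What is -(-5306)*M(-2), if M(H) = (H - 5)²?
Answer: 259994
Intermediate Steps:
M(H) = (-5 + H)²
-(-5306)*M(-2) = -(-5306)*(-5 - 2)² = -(-5306)*(-7)² = -(-5306)*49 = -758*(-343) = 259994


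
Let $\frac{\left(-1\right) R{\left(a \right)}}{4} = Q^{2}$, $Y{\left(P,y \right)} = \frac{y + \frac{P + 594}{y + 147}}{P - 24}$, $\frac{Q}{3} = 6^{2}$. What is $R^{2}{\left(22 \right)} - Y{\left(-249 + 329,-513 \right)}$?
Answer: $\frac{2788458184193}{1281} \approx 2.1768 \cdot 10^{9}$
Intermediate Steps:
$Q = 108$ ($Q = 3 \cdot 6^{2} = 3 \cdot 36 = 108$)
$Y{\left(P,y \right)} = \frac{y + \frac{594 + P}{147 + y}}{-24 + P}$
$R{\left(a \right)} = -46656$ ($R{\left(a \right)} = - 4 \cdot 108^{2} = \left(-4\right) 11664 = -46656$)
$R^{2}{\left(22 \right)} - Y{\left(-249 + 329,-513 \right)} = \left(-46656\right)^{2} - \frac{594 + \left(-249 + 329\right) + \left(-513\right)^{2} + 147 \left(-513\right)}{-3528 - -12312 + 147 \left(-249 + 329\right) + \left(-249 + 329\right) \left(-513\right)} = 2176782336 - \frac{594 + 80 + 263169 - 75411}{-3528 + 12312 + 147 \cdot 80 + 80 \left(-513\right)} = 2176782336 - \frac{1}{-3528 + 12312 + 11760 - 41040} \cdot 188432 = 2176782336 - \frac{1}{-20496} \cdot 188432 = 2176782336 - \left(- \frac{1}{20496}\right) 188432 = 2176782336 - - \frac{11777}{1281} = 2176782336 + \frac{11777}{1281} = \frac{2788458184193}{1281}$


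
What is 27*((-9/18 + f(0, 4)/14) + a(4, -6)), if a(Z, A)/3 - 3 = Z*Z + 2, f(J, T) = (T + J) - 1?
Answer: 11853/7 ≈ 1693.3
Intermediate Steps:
f(J, T) = -1 + J + T (f(J, T) = (J + T) - 1 = -1 + J + T)
a(Z, A) = 15 + 3*Z**2 (a(Z, A) = 9 + 3*(Z*Z + 2) = 9 + 3*(Z**2 + 2) = 9 + 3*(2 + Z**2) = 9 + (6 + 3*Z**2) = 15 + 3*Z**2)
27*((-9/18 + f(0, 4)/14) + a(4, -6)) = 27*((-9/18 + (-1 + 0 + 4)/14) + (15 + 3*4**2)) = 27*((-9*1/18 + 3*(1/14)) + (15 + 3*16)) = 27*((-1/2 + 3/14) + (15 + 48)) = 27*(-2/7 + 63) = 27*(439/7) = 11853/7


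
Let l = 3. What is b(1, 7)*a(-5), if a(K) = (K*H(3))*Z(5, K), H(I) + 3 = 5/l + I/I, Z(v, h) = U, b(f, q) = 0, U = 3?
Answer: 0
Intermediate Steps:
Z(v, h) = 3
H(I) = -1/3 (H(I) = -3 + (5/3 + I/I) = -3 + (5*(1/3) + 1) = -3 + (5/3 + 1) = -3 + 8/3 = -1/3)
a(K) = -K (a(K) = (K*(-1/3))*3 = -K/3*3 = -K)
b(1, 7)*a(-5) = 0*(-1*(-5)) = 0*5 = 0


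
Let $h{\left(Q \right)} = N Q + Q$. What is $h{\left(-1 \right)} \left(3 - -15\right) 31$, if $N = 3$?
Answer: $-2232$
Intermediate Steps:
$h{\left(Q \right)} = 4 Q$ ($h{\left(Q \right)} = 3 Q + Q = 4 Q$)
$h{\left(-1 \right)} \left(3 - -15\right) 31 = 4 \left(-1\right) \left(3 - -15\right) 31 = - 4 \left(3 + 15\right) 31 = \left(-4\right) 18 \cdot 31 = \left(-72\right) 31 = -2232$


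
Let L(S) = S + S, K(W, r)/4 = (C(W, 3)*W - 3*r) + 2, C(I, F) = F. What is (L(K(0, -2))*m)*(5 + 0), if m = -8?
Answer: -2560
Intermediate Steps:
K(W, r) = 8 - 12*r + 12*W (K(W, r) = 4*((3*W - 3*r) + 2) = 4*((-3*r + 3*W) + 2) = 4*(2 - 3*r + 3*W) = 8 - 12*r + 12*W)
L(S) = 2*S
(L(K(0, -2))*m)*(5 + 0) = ((2*(8 - 12*(-2) + 12*0))*(-8))*(5 + 0) = ((2*(8 + 24 + 0))*(-8))*5 = ((2*32)*(-8))*5 = (64*(-8))*5 = -512*5 = -2560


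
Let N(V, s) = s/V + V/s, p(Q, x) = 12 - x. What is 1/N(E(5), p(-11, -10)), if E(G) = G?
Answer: 110/509 ≈ 0.21611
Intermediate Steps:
N(V, s) = V/s + s/V
1/N(E(5), p(-11, -10)) = 1/(5/(12 - 1*(-10)) + (12 - 1*(-10))/5) = 1/(5/(12 + 10) + (12 + 10)*(1/5)) = 1/(5/22 + 22*(1/5)) = 1/(5*(1/22) + 22/5) = 1/(5/22 + 22/5) = 1/(509/110) = 110/509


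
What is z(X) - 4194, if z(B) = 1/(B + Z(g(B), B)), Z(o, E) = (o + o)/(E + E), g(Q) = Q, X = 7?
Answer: -33551/8 ≈ -4193.9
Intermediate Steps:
Z(o, E) = o/E (Z(o, E) = (2*o)/((2*E)) = (2*o)*(1/(2*E)) = o/E)
z(B) = 1/(1 + B) (z(B) = 1/(B + B/B) = 1/(B + 1) = 1/(1 + B))
z(X) - 4194 = 1/(1 + 7) - 4194 = 1/8 - 4194 = ⅛ - 4194 = -33551/8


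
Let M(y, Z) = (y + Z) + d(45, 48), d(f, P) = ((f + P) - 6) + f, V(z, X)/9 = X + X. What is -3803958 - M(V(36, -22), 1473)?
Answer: -3805167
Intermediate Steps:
V(z, X) = 18*X (V(z, X) = 9*(X + X) = 9*(2*X) = 18*X)
d(f, P) = -6 + P + 2*f (d(f, P) = ((P + f) - 6) + f = (-6 + P + f) + f = -6 + P + 2*f)
M(y, Z) = 132 + Z + y (M(y, Z) = (y + Z) + (-6 + 48 + 2*45) = (Z + y) + (-6 + 48 + 90) = (Z + y) + 132 = 132 + Z + y)
-3803958 - M(V(36, -22), 1473) = -3803958 - (132 + 1473 + 18*(-22)) = -3803958 - (132 + 1473 - 396) = -3803958 - 1*1209 = -3803958 - 1209 = -3805167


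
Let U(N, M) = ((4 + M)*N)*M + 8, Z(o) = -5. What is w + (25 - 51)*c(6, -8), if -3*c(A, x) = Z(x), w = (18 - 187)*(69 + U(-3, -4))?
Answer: -39169/3 ≈ -13056.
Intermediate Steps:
U(N, M) = 8 + M*N*(4 + M) (U(N, M) = (N*(4 + M))*M + 8 = M*N*(4 + M) + 8 = 8 + M*N*(4 + M))
w = -13013 (w = (18 - 187)*(69 + (8 - 3*(-4)**2 + 4*(-4)*(-3))) = -169*(69 + (8 - 3*16 + 48)) = -169*(69 + (8 - 48 + 48)) = -169*(69 + 8) = -169*77 = -13013)
c(A, x) = 5/3 (c(A, x) = -1/3*(-5) = 5/3)
w + (25 - 51)*c(6, -8) = -13013 + (25 - 51)*(5/3) = -13013 - 26*5/3 = -13013 - 130/3 = -39169/3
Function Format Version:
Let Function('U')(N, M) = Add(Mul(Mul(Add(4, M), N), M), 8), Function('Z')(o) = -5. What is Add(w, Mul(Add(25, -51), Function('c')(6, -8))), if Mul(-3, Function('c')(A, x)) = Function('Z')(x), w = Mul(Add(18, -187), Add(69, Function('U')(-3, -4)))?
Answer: Rational(-39169, 3) ≈ -13056.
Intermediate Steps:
Function('U')(N, M) = Add(8, Mul(M, N, Add(4, M))) (Function('U')(N, M) = Add(Mul(Mul(N, Add(4, M)), M), 8) = Add(Mul(M, N, Add(4, M)), 8) = Add(8, Mul(M, N, Add(4, M))))
w = -13013 (w = Mul(Add(18, -187), Add(69, Add(8, Mul(-3, Pow(-4, 2)), Mul(4, -4, -3)))) = Mul(-169, Add(69, Add(8, Mul(-3, 16), 48))) = Mul(-169, Add(69, Add(8, -48, 48))) = Mul(-169, Add(69, 8)) = Mul(-169, 77) = -13013)
Function('c')(A, x) = Rational(5, 3) (Function('c')(A, x) = Mul(Rational(-1, 3), -5) = Rational(5, 3))
Add(w, Mul(Add(25, -51), Function('c')(6, -8))) = Add(-13013, Mul(Add(25, -51), Rational(5, 3))) = Add(-13013, Mul(-26, Rational(5, 3))) = Add(-13013, Rational(-130, 3)) = Rational(-39169, 3)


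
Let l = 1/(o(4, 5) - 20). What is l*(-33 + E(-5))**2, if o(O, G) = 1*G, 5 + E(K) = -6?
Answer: -1936/15 ≈ -129.07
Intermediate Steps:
E(K) = -11 (E(K) = -5 - 6 = -11)
o(O, G) = G
l = -1/15 (l = 1/(5 - 20) = 1/(-15) = -1/15 ≈ -0.066667)
l*(-33 + E(-5))**2 = -(-33 - 11)**2/15 = -1/15*(-44)**2 = -1/15*1936 = -1936/15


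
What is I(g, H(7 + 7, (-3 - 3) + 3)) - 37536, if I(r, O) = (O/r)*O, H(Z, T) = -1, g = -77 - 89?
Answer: -6230977/166 ≈ -37536.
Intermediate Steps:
g = -166
I(r, O) = O**2/r (I(r, O) = (O/r)*O = O**2/r)
I(g, H(7 + 7, (-3 - 3) + 3)) - 37536 = (-1)**2/(-166) - 37536 = 1*(-1/166) - 37536 = -1/166 - 37536 = -6230977/166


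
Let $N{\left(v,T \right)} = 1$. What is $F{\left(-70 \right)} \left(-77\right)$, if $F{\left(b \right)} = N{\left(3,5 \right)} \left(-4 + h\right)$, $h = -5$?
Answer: $693$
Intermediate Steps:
$F{\left(b \right)} = -9$ ($F{\left(b \right)} = 1 \left(-4 - 5\right) = 1 \left(-9\right) = -9$)
$F{\left(-70 \right)} \left(-77\right) = \left(-9\right) \left(-77\right) = 693$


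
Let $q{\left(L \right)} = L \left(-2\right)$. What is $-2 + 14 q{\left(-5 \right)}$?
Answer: $138$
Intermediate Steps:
$q{\left(L \right)} = - 2 L$
$-2 + 14 q{\left(-5 \right)} = -2 + 14 \left(\left(-2\right) \left(-5\right)\right) = -2 + 14 \cdot 10 = -2 + 140 = 138$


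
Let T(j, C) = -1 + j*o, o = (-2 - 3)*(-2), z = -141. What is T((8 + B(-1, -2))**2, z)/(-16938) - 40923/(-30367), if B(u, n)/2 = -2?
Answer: 229441807/171452082 ≈ 1.3382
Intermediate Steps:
B(u, n) = -4 (B(u, n) = 2*(-2) = -4)
o = 10 (o = -5*(-2) = 10)
T(j, C) = -1 + 10*j (T(j, C) = -1 + j*10 = -1 + 10*j)
T((8 + B(-1, -2))**2, z)/(-16938) - 40923/(-30367) = (-1 + 10*(8 - 4)**2)/(-16938) - 40923/(-30367) = (-1 + 10*4**2)*(-1/16938) - 40923*(-1/30367) = (-1 + 10*16)*(-1/16938) + 40923/30367 = (-1 + 160)*(-1/16938) + 40923/30367 = 159*(-1/16938) + 40923/30367 = -53/5646 + 40923/30367 = 229441807/171452082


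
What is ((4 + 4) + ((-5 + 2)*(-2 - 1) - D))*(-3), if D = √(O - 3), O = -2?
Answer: -51 + 3*I*√5 ≈ -51.0 + 6.7082*I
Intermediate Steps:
D = I*√5 (D = √(-2 - 3) = √(-5) = I*√5 ≈ 2.2361*I)
((4 + 4) + ((-5 + 2)*(-2 - 1) - D))*(-3) = ((4 + 4) + ((-5 + 2)*(-2 - 1) - I*√5))*(-3) = (8 + (-3*(-3) - I*√5))*(-3) = (8 + (9 - I*√5))*(-3) = (17 - I*√5)*(-3) = -51 + 3*I*√5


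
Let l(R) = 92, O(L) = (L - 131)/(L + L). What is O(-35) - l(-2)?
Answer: -3137/35 ≈ -89.629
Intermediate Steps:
O(L) = (-131 + L)/(2*L) (O(L) = (-131 + L)/((2*L)) = (-131 + L)*(1/(2*L)) = (-131 + L)/(2*L))
O(-35) - l(-2) = (½)*(-131 - 35)/(-35) - 1*92 = (½)*(-1/35)*(-166) - 92 = 83/35 - 92 = -3137/35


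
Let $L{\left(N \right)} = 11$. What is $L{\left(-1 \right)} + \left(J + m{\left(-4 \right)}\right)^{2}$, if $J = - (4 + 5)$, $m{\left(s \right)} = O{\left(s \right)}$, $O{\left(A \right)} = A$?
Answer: $180$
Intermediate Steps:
$m{\left(s \right)} = s$
$J = -9$ ($J = \left(-1\right) 9 = -9$)
$L{\left(-1 \right)} + \left(J + m{\left(-4 \right)}\right)^{2} = 11 + \left(-9 - 4\right)^{2} = 11 + \left(-13\right)^{2} = 11 + 169 = 180$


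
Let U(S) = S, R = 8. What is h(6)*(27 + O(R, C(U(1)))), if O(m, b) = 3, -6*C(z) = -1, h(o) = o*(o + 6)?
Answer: 2160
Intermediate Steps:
h(o) = o*(6 + o)
C(z) = 1/6 (C(z) = -1/6*(-1) = 1/6)
h(6)*(27 + O(R, C(U(1)))) = (6*(6 + 6))*(27 + 3) = (6*12)*30 = 72*30 = 2160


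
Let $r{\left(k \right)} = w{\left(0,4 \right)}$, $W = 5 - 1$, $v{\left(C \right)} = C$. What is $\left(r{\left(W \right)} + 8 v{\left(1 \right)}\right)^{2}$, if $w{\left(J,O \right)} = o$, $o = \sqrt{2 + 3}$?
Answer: $\left(8 + \sqrt{5}\right)^{2} \approx 104.78$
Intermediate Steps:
$W = 4$ ($W = 5 - 1 = 4$)
$o = \sqrt{5} \approx 2.2361$
$w{\left(J,O \right)} = \sqrt{5}$
$r{\left(k \right)} = \sqrt{5}$
$\left(r{\left(W \right)} + 8 v{\left(1 \right)}\right)^{2} = \left(\sqrt{5} + 8 \cdot 1\right)^{2} = \left(\sqrt{5} + 8\right)^{2} = \left(8 + \sqrt{5}\right)^{2}$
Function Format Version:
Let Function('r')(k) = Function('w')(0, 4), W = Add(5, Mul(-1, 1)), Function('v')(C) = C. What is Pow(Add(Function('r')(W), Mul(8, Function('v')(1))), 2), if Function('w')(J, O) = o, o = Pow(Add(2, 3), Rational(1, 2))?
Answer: Pow(Add(8, Pow(5, Rational(1, 2))), 2) ≈ 104.78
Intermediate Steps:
W = 4 (W = Add(5, -1) = 4)
o = Pow(5, Rational(1, 2)) ≈ 2.2361
Function('w')(J, O) = Pow(5, Rational(1, 2))
Function('r')(k) = Pow(5, Rational(1, 2))
Pow(Add(Function('r')(W), Mul(8, Function('v')(1))), 2) = Pow(Add(Pow(5, Rational(1, 2)), Mul(8, 1)), 2) = Pow(Add(Pow(5, Rational(1, 2)), 8), 2) = Pow(Add(8, Pow(5, Rational(1, 2))), 2)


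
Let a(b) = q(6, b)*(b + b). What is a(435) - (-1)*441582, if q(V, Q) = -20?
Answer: 424182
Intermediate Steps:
a(b) = -40*b (a(b) = -20*(b + b) = -40*b)
a(435) - (-1)*441582 = -40*435 - (-1)*441582 = -17400 - 1*(-441582) = -17400 + 441582 = 424182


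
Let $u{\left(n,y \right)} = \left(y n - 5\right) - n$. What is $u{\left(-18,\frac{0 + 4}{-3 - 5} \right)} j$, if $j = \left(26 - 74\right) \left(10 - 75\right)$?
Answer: $68640$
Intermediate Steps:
$u{\left(n,y \right)} = -5 - n + n y$ ($u{\left(n,y \right)} = \left(n y - 5\right) - n = \left(-5 + n y\right) - n = -5 - n + n y$)
$j = 3120$ ($j = \left(-48\right) \left(-65\right) = 3120$)
$u{\left(-18,\frac{0 + 4}{-3 - 5} \right)} j = \left(-5 - -18 - 18 \frac{0 + 4}{-3 - 5}\right) 3120 = \left(-5 + 18 - 18 \frac{4}{-8}\right) 3120 = \left(-5 + 18 - 18 \cdot 4 \left(- \frac{1}{8}\right)\right) 3120 = \left(-5 + 18 - -9\right) 3120 = \left(-5 + 18 + 9\right) 3120 = 22 \cdot 3120 = 68640$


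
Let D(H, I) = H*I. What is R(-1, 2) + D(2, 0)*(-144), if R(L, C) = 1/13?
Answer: 1/13 ≈ 0.076923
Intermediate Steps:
R(L, C) = 1/13
R(-1, 2) + D(2, 0)*(-144) = 1/13 + (2*0)*(-144) = 1/13 + 0*(-144) = 1/13 + 0 = 1/13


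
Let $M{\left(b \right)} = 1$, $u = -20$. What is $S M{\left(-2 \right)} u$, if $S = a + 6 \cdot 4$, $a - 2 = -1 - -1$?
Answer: $-520$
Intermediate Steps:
$a = 2$ ($a = 2 - 0 = 2 + \left(-1 + 1\right) = 2 + 0 = 2$)
$S = 26$ ($S = 2 + 6 \cdot 4 = 2 + 24 = 26$)
$S M{\left(-2 \right)} u = 26 \cdot 1 \left(-20\right) = 26 \left(-20\right) = -520$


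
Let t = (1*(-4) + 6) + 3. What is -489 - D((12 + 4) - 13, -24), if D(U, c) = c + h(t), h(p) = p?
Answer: -470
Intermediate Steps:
t = 5 (t = (-4 + 6) + 3 = 2 + 3 = 5)
D(U, c) = 5 + c (D(U, c) = c + 5 = 5 + c)
-489 - D((12 + 4) - 13, -24) = -489 - (5 - 24) = -489 - 1*(-19) = -489 + 19 = -470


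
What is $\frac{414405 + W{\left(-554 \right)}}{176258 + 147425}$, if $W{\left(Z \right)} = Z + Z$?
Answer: $\frac{2389}{1871} \approx 1.2769$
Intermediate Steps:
$W{\left(Z \right)} = 2 Z$
$\frac{414405 + W{\left(-554 \right)}}{176258 + 147425} = \frac{414405 + 2 \left(-554\right)}{176258 + 147425} = \frac{414405 - 1108}{323683} = 413297 \cdot \frac{1}{323683} = \frac{2389}{1871}$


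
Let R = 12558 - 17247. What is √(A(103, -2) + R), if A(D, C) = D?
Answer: I*√4586 ≈ 67.72*I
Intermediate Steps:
R = -4689
√(A(103, -2) + R) = √(103 - 4689) = √(-4586) = I*√4586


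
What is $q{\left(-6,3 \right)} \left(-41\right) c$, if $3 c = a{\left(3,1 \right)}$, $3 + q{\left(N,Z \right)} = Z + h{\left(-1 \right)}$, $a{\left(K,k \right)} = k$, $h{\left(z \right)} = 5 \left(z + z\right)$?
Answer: $\frac{410}{3} \approx 136.67$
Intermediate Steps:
$h{\left(z \right)} = 10 z$ ($h{\left(z \right)} = 5 \cdot 2 z = 10 z$)
$q{\left(N,Z \right)} = -13 + Z$ ($q{\left(N,Z \right)} = -3 + \left(Z + 10 \left(-1\right)\right) = -3 + \left(Z - 10\right) = -3 + \left(-10 + Z\right) = -13 + Z$)
$c = \frac{1}{3}$ ($c = \frac{1}{3} \cdot 1 = \frac{1}{3} \approx 0.33333$)
$q{\left(-6,3 \right)} \left(-41\right) c = \left(-13 + 3\right) \left(-41\right) \frac{1}{3} = \left(-10\right) \left(-41\right) \frac{1}{3} = 410 \cdot \frac{1}{3} = \frac{410}{3}$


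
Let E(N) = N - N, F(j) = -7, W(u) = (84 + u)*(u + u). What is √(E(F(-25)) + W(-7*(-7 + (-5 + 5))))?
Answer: 7*√266 ≈ 114.17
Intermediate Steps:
W(u) = 2*u*(84 + u) (W(u) = (84 + u)*(2*u) = 2*u*(84 + u))
E(N) = 0
√(E(F(-25)) + W(-7*(-7 + (-5 + 5)))) = √(0 + 2*(-7*(-7 + (-5 + 5)))*(84 - 7*(-7 + (-5 + 5)))) = √(0 + 2*(-7*(-7 + 0))*(84 - 7*(-7 + 0))) = √(0 + 2*(-7*(-7))*(84 - 7*(-7))) = √(0 + 2*49*(84 + 49)) = √(0 + 2*49*133) = √(0 + 13034) = √13034 = 7*√266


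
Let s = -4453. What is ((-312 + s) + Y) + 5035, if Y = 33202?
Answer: 33472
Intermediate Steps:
((-312 + s) + Y) + 5035 = ((-312 - 4453) + 33202) + 5035 = (-4765 + 33202) + 5035 = 28437 + 5035 = 33472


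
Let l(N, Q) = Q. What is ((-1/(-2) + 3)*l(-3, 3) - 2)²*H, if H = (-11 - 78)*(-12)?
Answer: 77163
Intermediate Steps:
H = 1068 (H = -89*(-12) = 1068)
((-1/(-2) + 3)*l(-3, 3) - 2)²*H = ((-1/(-2) + 3)*3 - 2)²*1068 = ((-1*(-½) + 3)*3 - 2)²*1068 = ((½ + 3)*3 - 2)²*1068 = ((7/2)*3 - 2)²*1068 = (21/2 - 2)²*1068 = (17/2)²*1068 = (289/4)*1068 = 77163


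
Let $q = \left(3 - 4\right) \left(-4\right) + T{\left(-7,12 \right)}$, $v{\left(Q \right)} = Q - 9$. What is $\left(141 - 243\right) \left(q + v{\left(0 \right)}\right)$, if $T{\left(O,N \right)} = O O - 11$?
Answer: $-3366$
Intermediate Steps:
$T{\left(O,N \right)} = -11 + O^{2}$ ($T{\left(O,N \right)} = O^{2} - 11 = -11 + O^{2}$)
$v{\left(Q \right)} = -9 + Q$ ($v{\left(Q \right)} = Q - 9 = -9 + Q$)
$q = 42$ ($q = \left(3 - 4\right) \left(-4\right) - \left(11 - \left(-7\right)^{2}\right) = \left(-1\right) \left(-4\right) + \left(-11 + 49\right) = 4 + 38 = 42$)
$\left(141 - 243\right) \left(q + v{\left(0 \right)}\right) = \left(141 - 243\right) \left(42 + \left(-9 + 0\right)\right) = \left(141 - 243\right) \left(42 - 9\right) = \left(-102\right) 33 = -3366$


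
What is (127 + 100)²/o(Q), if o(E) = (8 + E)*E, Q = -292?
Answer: 51529/82928 ≈ 0.62137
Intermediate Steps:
o(E) = E*(8 + E)
(127 + 100)²/o(Q) = (127 + 100)²/((-292*(8 - 292))) = 227²/((-292*(-284))) = 51529/82928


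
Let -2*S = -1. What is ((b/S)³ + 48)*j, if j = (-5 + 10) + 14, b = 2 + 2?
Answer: 10640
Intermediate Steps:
b = 4
S = ½ (S = -½*(-1) = ½ ≈ 0.50000)
j = 19 (j = 5 + 14 = 19)
((b/S)³ + 48)*j = ((4/(½))³ + 48)*19 = ((4*2)³ + 48)*19 = (8³ + 48)*19 = (512 + 48)*19 = 560*19 = 10640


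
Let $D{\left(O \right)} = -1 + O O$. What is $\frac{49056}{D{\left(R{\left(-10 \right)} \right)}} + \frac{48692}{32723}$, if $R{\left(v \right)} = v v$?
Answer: $\frac{697376932}{109065759} \approx 6.3941$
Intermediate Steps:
$R{\left(v \right)} = v^{2}$
$D{\left(O \right)} = -1 + O^{2}$
$\frac{49056}{D{\left(R{\left(-10 \right)} \right)}} + \frac{48692}{32723} = \frac{49056}{-1 + \left(\left(-10\right)^{2}\right)^{2}} + \frac{48692}{32723} = \frac{49056}{-1 + 100^{2}} + 48692 \cdot \frac{1}{32723} = \frac{49056}{-1 + 10000} + \frac{48692}{32723} = \frac{49056}{9999} + \frac{48692}{32723} = 49056 \cdot \frac{1}{9999} + \frac{48692}{32723} = \frac{16352}{3333} + \frac{48692}{32723} = \frac{697376932}{109065759}$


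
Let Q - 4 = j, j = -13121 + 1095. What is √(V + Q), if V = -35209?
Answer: I*√47231 ≈ 217.33*I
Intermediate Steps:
j = -12026
Q = -12022 (Q = 4 - 12026 = -12022)
√(V + Q) = √(-35209 - 12022) = √(-47231) = I*√47231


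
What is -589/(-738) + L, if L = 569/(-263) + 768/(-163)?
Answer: -192261637/31637322 ≈ -6.0770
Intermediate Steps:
L = -294731/42869 (L = 569*(-1/263) + 768*(-1/163) = -569/263 - 768/163 = -294731/42869 ≈ -6.8752)
-589/(-738) + L = -589/(-738) - 294731/42869 = -1/738*(-589) - 294731/42869 = 589/738 - 294731/42869 = -192261637/31637322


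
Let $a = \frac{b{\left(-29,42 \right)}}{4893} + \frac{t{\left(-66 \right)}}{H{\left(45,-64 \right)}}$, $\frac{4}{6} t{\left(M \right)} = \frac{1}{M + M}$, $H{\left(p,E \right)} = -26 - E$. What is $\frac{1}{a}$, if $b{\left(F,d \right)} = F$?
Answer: $- \frac{16362192}{101869} \approx -160.62$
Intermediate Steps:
$t{\left(M \right)} = \frac{3}{4 M}$ ($t{\left(M \right)} = \frac{3}{2 \left(M + M\right)} = \frac{3}{2 \cdot 2 M} = \frac{3 \frac{1}{2 M}}{2} = \frac{3}{4 M}$)
$a = - \frac{101869}{16362192}$ ($a = - \frac{29}{4893} + \frac{\frac{3}{4} \frac{1}{-66}}{-26 - -64} = \left(-29\right) \frac{1}{4893} + \frac{\frac{3}{4} \left(- \frac{1}{66}\right)}{-26 + 64} = - \frac{29}{4893} - \frac{1}{88 \cdot 38} = - \frac{29}{4893} - \frac{1}{3344} = - \frac{101869}{16362192} \approx -0.0062259$)
$\frac{1}{a} = \frac{1}{- \frac{101869}{16362192}} = - \frac{16362192}{101869}$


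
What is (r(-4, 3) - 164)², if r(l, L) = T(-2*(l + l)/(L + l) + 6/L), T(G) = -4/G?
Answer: 1313316/49 ≈ 26802.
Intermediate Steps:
r(l, L) = -4/(6/L - 4*l/(L + l)) (r(l, L) = -4/(-2*(l + l)/(L + l) + 6/L) = -4/(-2*2*l/(L + l) + 6/L) = -4/(-4*l/(L + l) + 6/L) = -4/(6/L - 4*l/(L + l)))
(r(-4, 3) - 164)² = (2*3*(3 - 4)/(-3*3 - 3*(-4) + 2*3*(-4)) - 164)² = (2*3*(-1)/(-9 + 12 - 24) - 164)² = (2*3*(-1)/(-21) - 164)² = (2*3*(-1/21)*(-1) - 164)² = (2/7 - 164)² = (-1146/7)² = 1313316/49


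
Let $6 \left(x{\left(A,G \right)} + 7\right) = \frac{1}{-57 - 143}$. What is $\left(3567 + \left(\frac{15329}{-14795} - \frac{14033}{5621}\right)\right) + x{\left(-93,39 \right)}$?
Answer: $\frac{6453062014991}{1814458800} \approx 3556.5$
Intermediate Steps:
$x{\left(A,G \right)} = - \frac{8401}{1200}$ ($x{\left(A,G \right)} = -7 + \frac{1}{6 \left(-57 - 143\right)} = -7 + \frac{1}{6 \left(-200\right)} = -7 + \frac{1}{6} \left(- \frac{1}{200}\right) = -7 - \frac{1}{1200} = - \frac{8401}{1200}$)
$\left(3567 + \left(\frac{15329}{-14795} - \frac{14033}{5621}\right)\right) + x{\left(-93,39 \right)} = \left(3567 + \left(\frac{15329}{-14795} - \frac{14033}{5621}\right)\right) - \frac{8401}{1200} = \left(3567 + \left(15329 \left(- \frac{1}{14795}\right) - \frac{14033}{5621}\right)\right) - \frac{8401}{1200} = \left(3567 - \frac{26707504}{7560245}\right) - \frac{8401}{1200} = \frac{26940686411}{7560245} - \frac{8401}{1200} = \frac{6453062014991}{1814458800}$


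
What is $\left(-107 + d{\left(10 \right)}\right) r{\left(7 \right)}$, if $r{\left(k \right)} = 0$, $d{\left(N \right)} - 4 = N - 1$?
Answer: $0$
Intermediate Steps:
$d{\left(N \right)} = 3 + N$ ($d{\left(N \right)} = 4 + \left(N - 1\right) = 4 + \left(-1 + N\right) = 3 + N$)
$\left(-107 + d{\left(10 \right)}\right) r{\left(7 \right)} = \left(-107 + \left(3 + 10\right)\right) 0 = \left(-107 + 13\right) 0 = \left(-94\right) 0 = 0$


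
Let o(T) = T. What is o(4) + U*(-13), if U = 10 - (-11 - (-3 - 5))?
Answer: -165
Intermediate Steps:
U = 13 (U = 10 - (-11 - 1*(-8)) = 10 - (-11 + 8) = 10 - 1*(-3) = 10 + 3 = 13)
o(4) + U*(-13) = 4 + 13*(-13) = 4 - 169 = -165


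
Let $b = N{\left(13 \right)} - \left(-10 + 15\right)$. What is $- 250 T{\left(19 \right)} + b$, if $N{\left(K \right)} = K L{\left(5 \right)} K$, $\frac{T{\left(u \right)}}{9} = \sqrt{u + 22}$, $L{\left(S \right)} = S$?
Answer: $840 - 2250 \sqrt{41} \approx -13567.0$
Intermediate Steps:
$T{\left(u \right)} = 9 \sqrt{22 + u}$ ($T{\left(u \right)} = 9 \sqrt{u + 22} = 9 \sqrt{22 + u}$)
$N{\left(K \right)} = 5 K^{2}$ ($N{\left(K \right)} = K 5 K = 5 K K = 5 K^{2}$)
$b = 840$ ($b = 5 \cdot 13^{2} - \left(-10 + 15\right) = 5 \cdot 169 - 5 = 845 - 5 = 840$)
$- 250 T{\left(19 \right)} + b = - 250 \cdot 9 \sqrt{22 + 19} + 840 = - 250 \cdot 9 \sqrt{41} + 840 = - 2250 \sqrt{41} + 840 = 840 - 2250 \sqrt{41}$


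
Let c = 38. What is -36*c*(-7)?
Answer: 9576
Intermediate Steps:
-36*c*(-7) = -36*38*(-7) = -1368*(-7) = 9576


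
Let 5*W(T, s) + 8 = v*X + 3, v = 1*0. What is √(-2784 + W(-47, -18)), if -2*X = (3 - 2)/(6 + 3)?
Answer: I*√2785 ≈ 52.773*I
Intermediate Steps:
v = 0
X = -1/18 (X = -(3 - 2)/(2*(6 + 3)) = -1/(2*9) = -½*⅑ = -1/18 ≈ -0.055556)
W(T, s) = -1 (W(T, s) = -8/5 + (0*(-1/18) + 3)/5 = -8/5 + (0 + 3)/5 = -8/5 + (⅕)*3 = -8/5 + ⅗ = -1)
√(-2784 + W(-47, -18)) = √(-2784 - 1) = √(-2785) = I*√2785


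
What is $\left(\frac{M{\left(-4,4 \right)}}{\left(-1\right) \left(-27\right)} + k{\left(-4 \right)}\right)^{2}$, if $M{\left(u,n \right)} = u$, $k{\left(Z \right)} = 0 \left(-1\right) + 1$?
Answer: $\frac{529}{729} \approx 0.72565$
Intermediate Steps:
$k{\left(Z \right)} = 1$ ($k{\left(Z \right)} = 0 + 1 = 1$)
$\left(\frac{M{\left(-4,4 \right)}}{\left(-1\right) \left(-27\right)} + k{\left(-4 \right)}\right)^{2} = \left(- \frac{4}{\left(-1\right) \left(-27\right)} + 1\right)^{2} = \left(- \frac{4}{27} + 1\right)^{2} = \left(\frac{23}{27}\right)^{2} = \frac{529}{729}$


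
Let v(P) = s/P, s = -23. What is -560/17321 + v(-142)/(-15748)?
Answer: -1252679343/38733497336 ≈ -0.032341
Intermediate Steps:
v(P) = -23/P
-560/17321 + v(-142)/(-15748) = -560/17321 - 23/(-142)/(-15748) = -560*1/17321 - 23*(-1/142)*(-1/15748) = -560/17321 + (23/142)*(-1/15748) = -560/17321 - 23/2236216 = -1252679343/38733497336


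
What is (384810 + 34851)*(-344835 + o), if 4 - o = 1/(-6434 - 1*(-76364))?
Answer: -374804396749233/2590 ≈ -1.4471e+11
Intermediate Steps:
o = 279719/69930 (o = 4 - 1/(-6434 - 1*(-76364)) = 4 - 1/(-6434 + 76364) = 4 - 1/69930 = 279719/69930 ≈ 4.0000)
(384810 + 34851)*(-344835 + o) = (384810 + 34851)*(-344835 + 279719/69930) = 419661*(-24114031831/69930) = -374804396749233/2590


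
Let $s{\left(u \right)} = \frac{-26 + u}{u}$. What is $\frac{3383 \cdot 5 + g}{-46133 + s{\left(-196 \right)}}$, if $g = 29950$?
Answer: $- \frac{4592770}{4520923} \approx -1.0159$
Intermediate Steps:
$s{\left(u \right)} = \frac{-26 + u}{u}$
$\frac{3383 \cdot 5 + g}{-46133 + s{\left(-196 \right)}} = \frac{3383 \cdot 5 + 29950}{-46133 + \frac{-26 - 196}{-196}} = \frac{16915 + 29950}{-46133 - - \frac{111}{98}} = \frac{46865}{-46133 + \frac{111}{98}} = \frac{46865}{- \frac{4520923}{98}} = 46865 \left(- \frac{98}{4520923}\right) = - \frac{4592770}{4520923}$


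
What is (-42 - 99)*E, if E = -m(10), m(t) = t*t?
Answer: 14100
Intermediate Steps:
m(t) = t**2
E = -100 (E = -1*10**2 = -1*100 = -100)
(-42 - 99)*E = (-42 - 99)*(-100) = -141*(-100) = 14100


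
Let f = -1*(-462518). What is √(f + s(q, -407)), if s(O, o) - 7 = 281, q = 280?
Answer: √462806 ≈ 680.30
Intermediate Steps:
s(O, o) = 288 (s(O, o) = 7 + 281 = 288)
f = 462518
√(f + s(q, -407)) = √(462518 + 288) = √462806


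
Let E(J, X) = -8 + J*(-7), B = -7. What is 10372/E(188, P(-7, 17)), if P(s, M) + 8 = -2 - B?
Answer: -2593/331 ≈ -7.8338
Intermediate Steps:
P(s, M) = -3 (P(s, M) = -8 + (-2 - 1*(-7)) = -8 + (-2 + 7) = -8 + 5 = -3)
E(J, X) = -8 - 7*J
10372/E(188, P(-7, 17)) = 10372/(-8 - 7*188) = 10372/(-8 - 1316) = 10372/(-1324) = 10372*(-1/1324) = -2593/331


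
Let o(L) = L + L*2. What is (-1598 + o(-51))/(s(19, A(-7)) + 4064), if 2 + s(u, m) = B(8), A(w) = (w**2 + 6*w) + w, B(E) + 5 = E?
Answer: -1751/4065 ≈ -0.43075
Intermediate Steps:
B(E) = -5 + E
A(w) = w**2 + 7*w
s(u, m) = 1 (s(u, m) = -2 + (-5 + 8) = -2 + 3 = 1)
o(L) = 3*L (o(L) = L + 2*L = 3*L)
(-1598 + o(-51))/(s(19, A(-7)) + 4064) = (-1598 + 3*(-51))/(1 + 4064) = (-1598 - 153)/4065 = -1751*1/4065 = -1751/4065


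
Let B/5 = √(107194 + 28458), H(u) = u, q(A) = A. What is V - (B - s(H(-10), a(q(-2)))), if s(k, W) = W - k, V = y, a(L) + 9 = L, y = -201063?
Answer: -201064 - 10*√33913 ≈ -2.0291e+5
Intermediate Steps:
a(L) = -9 + L
V = -201063
B = 10*√33913 (B = 5*√(107194 + 28458) = 5*√135652 = 5*(2*√33913) = 10*√33913 ≈ 1841.5)
V - (B - s(H(-10), a(q(-2)))) = -201063 - (10*√33913 - ((-9 - 2) - 1*(-10))) = -201063 - (10*√33913 - (-11 + 10)) = -201063 - (10*√33913 - 1*(-1)) = -201063 - (10*√33913 + 1) = -201063 - (1 + 10*√33913) = -201063 + (-1 - 10*√33913) = -201064 - 10*√33913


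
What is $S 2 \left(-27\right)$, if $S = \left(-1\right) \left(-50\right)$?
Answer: $-2700$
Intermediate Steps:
$S = 50$
$S 2 \left(-27\right) = 50 \cdot 2 \left(-27\right) = 50 \left(-54\right) = -2700$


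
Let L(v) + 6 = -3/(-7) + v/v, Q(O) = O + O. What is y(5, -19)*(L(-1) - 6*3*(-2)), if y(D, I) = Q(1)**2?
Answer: 880/7 ≈ 125.71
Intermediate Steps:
Q(O) = 2*O
L(v) = -32/7 (L(v) = -6 + (-3/(-7) + v/v) = -6 + (-3*(-1/7) + 1) = -6 + (3/7 + 1) = -6 + 10/7 = -32/7)
y(D, I) = 4 (y(D, I) = (2*1)**2 = 2**2 = 4)
y(5, -19)*(L(-1) - 6*3*(-2)) = 4*(-32/7 - 6*3*(-2)) = 4*(-32/7 - 18*(-2)) = 4*(-32/7 + 36) = 4*(220/7) = 880/7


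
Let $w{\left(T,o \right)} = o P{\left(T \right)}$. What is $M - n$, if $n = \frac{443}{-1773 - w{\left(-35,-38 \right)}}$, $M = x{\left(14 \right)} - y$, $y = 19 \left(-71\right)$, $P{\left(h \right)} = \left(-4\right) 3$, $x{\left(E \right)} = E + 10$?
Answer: $\frac{3060860}{2229} \approx 1373.2$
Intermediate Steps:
$x{\left(E \right)} = 10 + E$
$P{\left(h \right)} = -12$
$y = -1349$
$w{\left(T,o \right)} = - 12 o$ ($w{\left(T,o \right)} = o \left(-12\right) = - 12 o$)
$M = 1373$ ($M = \left(10 + 14\right) - -1349 = 24 + 1349 = 1373$)
$n = - \frac{443}{2229}$ ($n = \frac{443}{-1773 - \left(-12\right) \left(-38\right)} = \frac{443}{-1773 - 456} = \frac{443}{-2229} = 443 \left(- \frac{1}{2229}\right) = - \frac{443}{2229} \approx -0.19874$)
$M - n = 1373 - - \frac{443}{2229} = 1373 + \frac{443}{2229} = \frac{3060860}{2229}$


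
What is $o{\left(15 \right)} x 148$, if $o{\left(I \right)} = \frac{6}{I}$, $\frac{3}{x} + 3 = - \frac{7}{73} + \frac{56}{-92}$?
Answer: $- \frac{372738}{7775} \approx -47.941$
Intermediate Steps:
$x = - \frac{5037}{6220}$ ($x = \frac{3}{-3 + \left(- \frac{7}{73} + \frac{56}{-92}\right)} = \frac{3}{-3 + \left(\left(-7\right) \frac{1}{73} + 56 \left(- \frac{1}{92}\right)\right)} = \frac{3}{-3 - \frac{1183}{1679}} = \frac{3}{- \frac{6220}{1679}} = 3 \left(- \frac{1679}{6220}\right) = - \frac{5037}{6220} \approx -0.80981$)
$o{\left(15 \right)} x 148 = \frac{6}{15} \left(- \frac{5037}{6220}\right) 148 = 6 \cdot \frac{1}{15} \left(- \frac{5037}{6220}\right) 148 = \frac{2}{5} \left(- \frac{5037}{6220}\right) 148 = \left(- \frac{5037}{15550}\right) 148 = - \frac{372738}{7775}$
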